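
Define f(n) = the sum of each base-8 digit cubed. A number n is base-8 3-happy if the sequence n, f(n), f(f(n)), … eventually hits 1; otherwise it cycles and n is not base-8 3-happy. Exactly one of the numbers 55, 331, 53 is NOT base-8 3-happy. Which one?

55: 55 → 559 → 469 → 476 → 434 → 440 → 559  — repeats 559 (not base-8 3-happy)
331: 331 → 153 → 36 → 128 → 8 → 1  — reaches 1 (base-8 3-happy)
53: 53 → 341 → 258 → 72 → 2 → 8 → 1  — reaches 1 (base-8 3-happy)

55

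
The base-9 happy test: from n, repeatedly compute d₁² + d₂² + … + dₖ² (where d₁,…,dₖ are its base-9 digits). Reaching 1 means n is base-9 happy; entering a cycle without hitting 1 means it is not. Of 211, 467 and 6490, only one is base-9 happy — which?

467

211: 211 → 45 → 25 → 53 → 89 → 65 → 53  — repeats 53 (not base-9 happy)
467: 467 → 125 → 81 → 1  — reaches 1 (base-9 happy)
6490: 6490 → 130 → 42 → 52 → 74 → 68 → 74  — repeats 74 (not base-9 happy)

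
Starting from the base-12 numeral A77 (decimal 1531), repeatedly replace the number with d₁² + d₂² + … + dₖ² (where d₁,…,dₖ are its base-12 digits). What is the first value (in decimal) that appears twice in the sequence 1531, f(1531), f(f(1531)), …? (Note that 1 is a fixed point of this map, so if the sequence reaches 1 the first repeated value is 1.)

41

1531 = (10,7,7)_12 → 10² + 7² + 7² = 198
198 = (1,4,6)_12 → 1² + 4² + 6² = 53
53 = (4,5)_12 → 4² + 5² = 41
41 = (3,5)_12 → 3² + 5² = 34
34 = (2,10)_12 → 2² + 10² = 104
104 = (8,8)_12 → 8² + 8² = 128
128 = (10,8)_12 → 10² + 8² = 164
164 = (1,1,8)_12 → 1² + 1² + 8² = 66
66 = (5,6)_12 → 5² + 6² = 61
61 = (5,1)_12 → 5² + 1² = 26
26 = (2,2)_12 → 2² + 2² = 8
8 = (8)_12 → 8² = 64
64 = (5,4)_12 → 5² + 4² = 41  — 41 already appeared earlier.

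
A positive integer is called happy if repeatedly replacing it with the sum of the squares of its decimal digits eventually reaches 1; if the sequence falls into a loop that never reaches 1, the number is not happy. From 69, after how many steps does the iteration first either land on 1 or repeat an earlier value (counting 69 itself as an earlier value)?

13

69 → 6² + 9² = 36 + 81 = 117
117 → 1² + 1² + 7² = 1 + 1 + 49 = 51
51 → 5² + 1² = 25 + 1 = 26
26 → 2² + 6² = 4 + 36 = 40
40 → 4² + 0² = 16 + 0 = 16
16 → 1² + 6² = 1 + 36 = 37
37 → 3² + 7² = 9 + 49 = 58
58 → 5² + 8² = 25 + 64 = 89
89 → 8² + 9² = 64 + 81 = 145
145 → 1² + 4² + 5² = 1 + 16 + 25 = 42
42 → 4² + 2² = 16 + 4 = 20
20 → 2² + 0² = 4 + 0 = 4
4 → 4² = 16  — 16 repeats.
That took 13 steps.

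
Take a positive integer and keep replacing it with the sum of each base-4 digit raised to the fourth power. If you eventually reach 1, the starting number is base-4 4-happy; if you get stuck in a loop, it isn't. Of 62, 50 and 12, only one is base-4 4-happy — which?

50

62: 62 → 178 → 113 → 83 → 83  — repeats 83 (not base-4 4-happy)
50: 50 → 97 → 18 → 17 → 2 → 16 → 1  — reaches 1 (base-4 4-happy)
12: 12 → 81 → 3 → 81  — repeats 81 (not base-4 4-happy)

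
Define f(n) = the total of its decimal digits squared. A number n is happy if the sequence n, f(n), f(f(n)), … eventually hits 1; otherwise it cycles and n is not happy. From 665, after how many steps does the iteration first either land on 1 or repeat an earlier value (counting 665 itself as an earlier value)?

665 → 97
97 → 130
130 → 10
10 → 1  — reached 1.
That took 4 steps.

4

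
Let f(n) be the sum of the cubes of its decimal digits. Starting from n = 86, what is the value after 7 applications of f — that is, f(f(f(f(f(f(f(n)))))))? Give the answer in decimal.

86 → 8³ + 6³ = 512 + 216 = 728
728 → 7³ + 2³ + 8³ = 343 + 8 + 512 = 863
863 → 8³ + 6³ + 3³ = 512 + 216 + 27 = 755
755 → 7³ + 5³ + 5³ = 343 + 125 + 125 = 593
593 → 5³ + 9³ + 3³ = 125 + 729 + 27 = 881
881 → 8³ + 8³ + 1³ = 512 + 512 + 1 = 1025
1025 → 1³ + 0³ + 2³ + 5³ = 1 + 0 + 8 + 125 = 134

134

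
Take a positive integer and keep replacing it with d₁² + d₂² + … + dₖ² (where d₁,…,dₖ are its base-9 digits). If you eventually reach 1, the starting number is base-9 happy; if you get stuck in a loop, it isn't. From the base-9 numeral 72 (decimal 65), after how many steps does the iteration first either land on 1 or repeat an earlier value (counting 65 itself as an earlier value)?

65 = (7,2)_9 → 7² + 2² = 53
53 = (5,8)_9 → 5² + 8² = 89
89 = (1,0,8)_9 → 1² + 0² + 8² = 65  — 65 repeats.
That took 3 steps.

3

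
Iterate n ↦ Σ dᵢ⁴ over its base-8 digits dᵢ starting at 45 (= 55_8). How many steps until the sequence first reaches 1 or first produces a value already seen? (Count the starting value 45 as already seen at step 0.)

45 = (5,5)_8 → 5⁴ + 5⁴ = 625 + 625 = 1250
1250 = (2,3,4,2)_8 → 2⁴ + 3⁴ + 4⁴ + 2⁴ = 16 + 81 + 256 + 16 = 369
369 = (5,6,1)_8 → 5⁴ + 6⁴ + 1⁴ = 625 + 1296 + 1 = 1922
1922 = (3,6,0,2)_8 → 3⁴ + 6⁴ + 0⁴ + 2⁴ = 81 + 1296 + 0 + 16 = 1393
1393 = (2,5,6,1)_8 → 2⁴ + 5⁴ + 6⁴ + 1⁴ = 16 + 625 + 1296 + 1 = 1938
1938 = (3,6,2,2)_8 → 3⁴ + 6⁴ + 2⁴ + 2⁴ = 81 + 1296 + 16 + 16 = 1409
1409 = (2,6,0,1)_8 → 2⁴ + 6⁴ + 0⁴ + 1⁴ = 16 + 1296 + 0 + 1 = 1313
1313 = (2,4,4,1)_8 → 2⁴ + 4⁴ + 4⁴ + 1⁴ = 16 + 256 + 256 + 1 = 529
529 = (1,0,2,1)_8 → 1⁴ + 0⁴ + 2⁴ + 1⁴ = 1 + 0 + 16 + 1 = 18
18 = (2,2)_8 → 2⁴ + 2⁴ = 16 + 16 = 32
32 = (4,0)_8 → 4⁴ + 0⁴ = 256 + 0 = 256
256 = (4,0,0)_8 → 4⁴ + 0⁴ + 0⁴ = 256 + 0 + 0 = 256  — 256 repeats.
That took 12 steps.

12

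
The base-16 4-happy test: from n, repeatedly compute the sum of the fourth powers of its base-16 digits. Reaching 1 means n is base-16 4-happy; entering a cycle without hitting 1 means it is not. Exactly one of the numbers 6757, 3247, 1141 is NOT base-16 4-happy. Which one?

6757: 6757 → 11922 → 45009 → 89187 → 22739 → 33363 → 4818 → 28594 → 66578 → 274 → 18 → 17 → 2 → 16 → 1  — reaches 1 (base-16 4-happy)
3247: 3247 → 81361 → 57205 → 82212 → 530 → 33 → 17 → 2 → 16 → 1  — reaches 1 (base-16 4-happy)
1141: 1141 → 3282 → 49313 → 30737 → 6499 → 7939 → 50707 → 22114 → 3233 → 30737  — repeats 30737 (not base-16 4-happy)

1141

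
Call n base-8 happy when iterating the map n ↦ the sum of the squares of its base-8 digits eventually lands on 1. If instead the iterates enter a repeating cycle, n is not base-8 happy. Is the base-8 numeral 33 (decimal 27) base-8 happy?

base-8 happy

27 = (3,3)_8 → 3² + 3² = 9 + 9 = 18
18 = (2,2)_8 → 2² + 2² = 4 + 4 = 8
8 = (1,0)_8 → 1² + 0² = 1 + 0 = 1  — reached 1.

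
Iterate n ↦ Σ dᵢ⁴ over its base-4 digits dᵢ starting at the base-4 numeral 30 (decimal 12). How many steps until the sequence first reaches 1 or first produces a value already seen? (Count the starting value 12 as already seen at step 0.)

3

12 = (3,0)_4 → 81
81 = (1,1,0,1)_4 → 3
3 = (3)_4 → 81  — 81 repeats.
That took 3 steps.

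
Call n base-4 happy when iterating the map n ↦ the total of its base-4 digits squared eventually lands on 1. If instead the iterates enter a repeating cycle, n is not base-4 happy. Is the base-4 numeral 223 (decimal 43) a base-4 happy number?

base-4 happy

43 = (2,2,3)_4 → 2² + 2² + 3² = 4 + 4 + 9 = 17
17 = (1,0,1)_4 → 1² + 0² + 1² = 1 + 0 + 1 = 2
2 = (2)_4 → 2² = 4
4 = (1,0)_4 → 1² + 0² = 1 + 0 = 1  — reached 1.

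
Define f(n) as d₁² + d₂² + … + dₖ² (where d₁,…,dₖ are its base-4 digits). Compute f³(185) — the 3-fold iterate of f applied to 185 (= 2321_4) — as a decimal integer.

185 = (2,3,2,1)_4 → 2² + 3² + 2² + 1² = 18
18 = (1,0,2)_4 → 1² + 0² + 2² = 5
5 = (1,1)_4 → 1² + 1² = 2

2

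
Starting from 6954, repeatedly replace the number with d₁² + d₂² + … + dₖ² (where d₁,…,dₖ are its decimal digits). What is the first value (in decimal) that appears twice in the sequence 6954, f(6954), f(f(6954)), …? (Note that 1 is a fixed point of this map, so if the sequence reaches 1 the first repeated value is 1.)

37

6954 → 6² + 9² + 5² + 4² = 158
158 → 1² + 5² + 8² = 90
90 → 9² + 0² = 81
81 → 8² + 1² = 65
65 → 6² + 5² = 61
61 → 6² + 1² = 37
37 → 3² + 7² = 58
58 → 5² + 8² = 89
89 → 8² + 9² = 145
145 → 1² + 4² + 5² = 42
42 → 4² + 2² = 20
20 → 2² + 0² = 4
4 → 4² = 16
16 → 1² + 6² = 37  — 37 already appeared earlier.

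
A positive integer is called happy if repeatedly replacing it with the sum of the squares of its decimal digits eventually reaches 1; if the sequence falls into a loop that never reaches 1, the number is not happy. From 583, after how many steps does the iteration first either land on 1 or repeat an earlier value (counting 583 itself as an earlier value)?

583 → 5² + 8² + 3² = 98
98 → 9² + 8² = 145
145 → 1² + 4² + 5² = 42
42 → 4² + 2² = 20
20 → 2² + 0² = 4
4 → 4² = 16
16 → 1² + 6² = 37
37 → 3² + 7² = 58
58 → 5² + 8² = 89
89 → 8² + 9² = 145  — 145 repeats.
That took 10 steps.

10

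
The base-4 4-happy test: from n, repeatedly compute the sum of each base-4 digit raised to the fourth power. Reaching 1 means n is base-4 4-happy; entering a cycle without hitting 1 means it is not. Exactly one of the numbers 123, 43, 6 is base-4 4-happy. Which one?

6

123: 123 → 179 → 178 → 113 → 83 → 83  — repeats 83 (not base-4 4-happy)
43: 43 → 113 → 83 → 83  — repeats 83 (not base-4 4-happy)
6: 6 → 17 → 2 → 16 → 1  — reaches 1 (base-4 4-happy)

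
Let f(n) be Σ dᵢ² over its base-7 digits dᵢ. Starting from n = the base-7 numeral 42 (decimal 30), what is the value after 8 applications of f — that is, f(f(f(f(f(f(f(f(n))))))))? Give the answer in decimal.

2

30 = (4,2)_7 → 4² + 2² = 20
20 = (2,6)_7 → 2² + 6² = 40
40 = (5,5)_7 → 5² + 5² = 50
50 = (1,0,1)_7 → 1² + 0² + 1² = 2
2 = (2)_7 → 2² = 4
4 = (4)_7 → 4² = 16
16 = (2,2)_7 → 2² + 2² = 8
8 = (1,1)_7 → 1² + 1² = 2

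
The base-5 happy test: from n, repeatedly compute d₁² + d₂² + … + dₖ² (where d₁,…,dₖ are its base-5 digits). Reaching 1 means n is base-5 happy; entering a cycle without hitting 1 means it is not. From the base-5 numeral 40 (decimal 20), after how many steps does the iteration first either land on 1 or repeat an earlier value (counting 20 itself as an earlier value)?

4

20 = (4,0)_5 → 4² + 0² = 16 + 0 = 16
16 = (3,1)_5 → 3² + 1² = 9 + 1 = 10
10 = (2,0)_5 → 2² + 0² = 4 + 0 = 4
4 = (4)_5 → 4² = 16  — 16 repeats.
That took 4 steps.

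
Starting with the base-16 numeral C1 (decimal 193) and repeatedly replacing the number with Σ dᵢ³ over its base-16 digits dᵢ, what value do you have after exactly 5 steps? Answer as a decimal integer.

91

193 = (12,1)_16 → 12³ + 1³ = 1729
1729 = (6,12,1)_16 → 6³ + 12³ + 1³ = 1945
1945 = (7,9,9)_16 → 7³ + 9³ + 9³ = 1801
1801 = (7,0,9)_16 → 7³ + 0³ + 9³ = 1072
1072 = (4,3,0)_16 → 4³ + 3³ + 0³ = 91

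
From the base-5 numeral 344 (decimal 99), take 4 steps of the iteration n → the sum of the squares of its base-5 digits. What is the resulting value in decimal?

99 = (3,4,4)_5 → 3² + 4² + 4² = 41
41 = (1,3,1)_5 → 1² + 3² + 1² = 11
11 = (2,1)_5 → 2² + 1² = 5
5 = (1,0)_5 → 1² + 0² = 1

1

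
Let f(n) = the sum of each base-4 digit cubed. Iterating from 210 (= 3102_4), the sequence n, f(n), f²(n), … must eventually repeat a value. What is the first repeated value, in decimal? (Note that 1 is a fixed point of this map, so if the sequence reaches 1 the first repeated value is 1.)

210 = (3,1,0,2)_4 → 3³ + 1³ + 0³ + 2³ = 27 + 1 + 0 + 8 = 36
36 = (2,1,0)_4 → 2³ + 1³ + 0³ = 8 + 1 + 0 = 9
9 = (2,1)_4 → 2³ + 1³ = 8 + 1 = 9  — 9 already appeared earlier.

9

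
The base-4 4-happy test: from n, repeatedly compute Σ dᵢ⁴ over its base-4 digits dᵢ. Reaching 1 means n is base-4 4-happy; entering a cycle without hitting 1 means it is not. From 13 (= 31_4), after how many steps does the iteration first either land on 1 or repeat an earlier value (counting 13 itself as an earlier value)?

6

13 = (3,1)_4 → 82
82 = (1,1,0,2)_4 → 18
18 = (1,0,2)_4 → 17
17 = (1,0,1)_4 → 2
2 = (2)_4 → 16
16 = (1,0,0)_4 → 1  — reached 1.
That took 6 steps.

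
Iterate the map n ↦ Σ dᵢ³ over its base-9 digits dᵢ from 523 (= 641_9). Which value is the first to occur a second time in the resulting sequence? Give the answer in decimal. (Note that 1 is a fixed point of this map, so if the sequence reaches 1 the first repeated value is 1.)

523 = (6,4,1)_9 → 6³ + 4³ + 1³ = 216 + 64 + 1 = 281
281 = (3,4,2)_9 → 3³ + 4³ + 2³ = 27 + 64 + 8 = 99
99 = (1,2,0)_9 → 1³ + 2³ + 0³ = 1 + 8 + 0 = 9
9 = (1,0)_9 → 1³ + 0³ = 1 + 0 = 1  — reached the fixed point 1.
1 → 1, so 1 is the first repeated value.

1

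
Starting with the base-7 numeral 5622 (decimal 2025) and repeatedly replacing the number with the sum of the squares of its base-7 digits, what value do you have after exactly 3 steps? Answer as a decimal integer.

2025 = (5,6,2,2)_7 → 5² + 6² + 2² + 2² = 69
69 = (1,2,6)_7 → 1² + 2² + 6² = 41
41 = (5,6)_7 → 5² + 6² = 61

61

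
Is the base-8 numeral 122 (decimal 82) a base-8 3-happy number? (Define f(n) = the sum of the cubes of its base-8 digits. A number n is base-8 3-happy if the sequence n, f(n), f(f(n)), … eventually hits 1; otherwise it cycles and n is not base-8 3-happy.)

base-8 3-happy

82 = (1,2,2)_8 → 1³ + 2³ + 2³ = 17
17 = (2,1)_8 → 2³ + 1³ = 9
9 = (1,1)_8 → 1³ + 1³ = 2
2 = (2)_8 → 2³ = 8
8 = (1,0)_8 → 1³ + 0³ = 1  — reached 1.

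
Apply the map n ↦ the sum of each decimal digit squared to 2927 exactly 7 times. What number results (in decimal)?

2927 → 2² + 9² + 2² + 7² = 4 + 81 + 4 + 49 = 138
138 → 1² + 3² + 8² = 1 + 9 + 64 = 74
74 → 7² + 4² = 49 + 16 = 65
65 → 6² + 5² = 36 + 25 = 61
61 → 6² + 1² = 36 + 1 = 37
37 → 3² + 7² = 9 + 49 = 58
58 → 5² + 8² = 25 + 64 = 89

89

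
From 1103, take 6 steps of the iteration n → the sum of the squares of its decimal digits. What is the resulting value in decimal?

58

1103 → 11
11 → 2
2 → 4
4 → 16
16 → 37
37 → 58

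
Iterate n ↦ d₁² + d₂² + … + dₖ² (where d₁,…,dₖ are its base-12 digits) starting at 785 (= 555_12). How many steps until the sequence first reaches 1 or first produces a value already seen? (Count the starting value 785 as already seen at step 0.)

8

785 = (5,5,5)_12 → 5² + 5² + 5² = 75
75 = (6,3)_12 → 6² + 3² = 45
45 = (3,9)_12 → 3² + 9² = 90
90 = (7,6)_12 → 7² + 6² = 85
85 = (7,1)_12 → 7² + 1² = 50
50 = (4,2)_12 → 4² + 2² = 20
20 = (1,8)_12 → 1² + 8² = 65
65 = (5,5)_12 → 5² + 5² = 50  — 50 repeats.
That took 8 steps.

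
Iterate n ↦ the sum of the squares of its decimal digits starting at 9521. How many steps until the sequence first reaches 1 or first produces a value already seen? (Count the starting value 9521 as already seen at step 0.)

9521 → 9² + 5² + 2² + 1² = 111
111 → 1² + 1² + 1² = 3
3 → 3² = 9
9 → 9² = 81
81 → 8² + 1² = 65
65 → 6² + 5² = 61
61 → 6² + 1² = 37
37 → 3² + 7² = 58
58 → 5² + 8² = 89
89 → 8² + 9² = 145
145 → 1² + 4² + 5² = 42
42 → 4² + 2² = 20
20 → 2² + 0² = 4
4 → 4² = 16
16 → 1² + 6² = 37  — 37 repeats.
That took 15 steps.

15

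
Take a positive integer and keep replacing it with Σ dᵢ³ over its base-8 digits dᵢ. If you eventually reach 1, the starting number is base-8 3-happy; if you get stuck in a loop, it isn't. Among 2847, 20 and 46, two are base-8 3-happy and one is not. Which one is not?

2847: 2847 → 559 → 469 → 476 → 434 → 440 → 559  — repeats 559 (not base-8 3-happy)
20: 20 → 72 → 2 → 8 → 1  — reaches 1 (base-8 3-happy)
46: 46 → 341 → 258 → 72 → 2 → 8 → 1  — reaches 1 (base-8 3-happy)

2847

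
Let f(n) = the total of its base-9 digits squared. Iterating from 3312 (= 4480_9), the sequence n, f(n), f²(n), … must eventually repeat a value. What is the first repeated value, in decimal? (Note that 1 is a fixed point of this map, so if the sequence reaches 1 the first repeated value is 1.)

50

3312 = (4,4,8,0)_9 → 4² + 4² + 8² + 0² = 16 + 16 + 64 + 0 = 96
96 = (1,1,6)_9 → 1² + 1² + 6² = 1 + 1 + 36 = 38
38 = (4,2)_9 → 4² + 2² = 16 + 4 = 20
20 = (2,2)_9 → 2² + 2² = 4 + 4 = 8
8 = (8)_9 → 8² = 64
64 = (7,1)_9 → 7² + 1² = 49 + 1 = 50
50 = (5,5)_9 → 5² + 5² = 25 + 25 = 50  — 50 already appeared earlier.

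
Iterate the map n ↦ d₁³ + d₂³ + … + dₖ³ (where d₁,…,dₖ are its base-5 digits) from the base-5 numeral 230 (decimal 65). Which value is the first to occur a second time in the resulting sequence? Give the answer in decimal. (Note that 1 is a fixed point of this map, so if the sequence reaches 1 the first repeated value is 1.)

65 = (2,3,0)_5 → 35
35 = (1,2,0)_5 → 9
9 = (1,4)_5 → 65  — 65 already appeared earlier.

65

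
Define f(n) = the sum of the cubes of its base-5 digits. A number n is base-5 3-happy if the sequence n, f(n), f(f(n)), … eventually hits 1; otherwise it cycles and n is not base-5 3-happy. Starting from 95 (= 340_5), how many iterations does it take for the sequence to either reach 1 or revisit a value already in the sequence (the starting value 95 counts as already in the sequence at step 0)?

6

95 = (3,4,0)_5 → 91
91 = (3,3,1)_5 → 55
55 = (2,1,0)_5 → 9
9 = (1,4)_5 → 65
65 = (2,3,0)_5 → 35
35 = (1,2,0)_5 → 9  — 9 repeats.
That took 6 steps.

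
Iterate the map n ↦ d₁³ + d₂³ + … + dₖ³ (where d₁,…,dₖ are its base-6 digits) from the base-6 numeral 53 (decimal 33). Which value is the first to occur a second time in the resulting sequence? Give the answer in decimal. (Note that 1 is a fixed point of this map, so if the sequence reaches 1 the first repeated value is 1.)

73

33 = (5,3)_6 → 5³ + 3³ = 125 + 27 = 152
152 = (4,1,2)_6 → 4³ + 1³ + 2³ = 64 + 1 + 8 = 73
73 = (2,0,1)_6 → 2³ + 0³ + 1³ = 8 + 0 + 1 = 9
9 = (1,3)_6 → 1³ + 3³ = 1 + 27 = 28
28 = (4,4)_6 → 4³ + 4³ = 64 + 64 = 128
128 = (3,3,2)_6 → 3³ + 3³ + 2³ = 27 + 27 + 8 = 62
62 = (1,4,2)_6 → 1³ + 4³ + 2³ = 1 + 64 + 8 = 73  — 73 already appeared earlier.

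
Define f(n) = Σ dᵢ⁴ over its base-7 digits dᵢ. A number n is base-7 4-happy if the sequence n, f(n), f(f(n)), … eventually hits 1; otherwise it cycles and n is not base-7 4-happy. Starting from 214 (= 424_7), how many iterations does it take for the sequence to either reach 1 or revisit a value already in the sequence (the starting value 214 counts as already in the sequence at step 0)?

214 = (4,2,4)_7 → 4⁴ + 2⁴ + 4⁴ = 528
528 = (1,3,5,3)_7 → 1⁴ + 3⁴ + 5⁴ + 3⁴ = 788
788 = (2,2,0,4)_7 → 2⁴ + 2⁴ + 0⁴ + 4⁴ = 288
288 = (5,6,1)_7 → 5⁴ + 6⁴ + 1⁴ = 1922
1922 = (5,4,1,4)_7 → 5⁴ + 4⁴ + 1⁴ + 4⁴ = 1138
1138 = (3,2,1,4)_7 → 3⁴ + 2⁴ + 1⁴ + 4⁴ = 354
354 = (1,0,1,4)_7 → 1⁴ + 0⁴ + 1⁴ + 4⁴ = 258
258 = (5,1,6)_7 → 5⁴ + 1⁴ + 6⁴ = 1922  — 1922 repeats.
That took 8 steps.

8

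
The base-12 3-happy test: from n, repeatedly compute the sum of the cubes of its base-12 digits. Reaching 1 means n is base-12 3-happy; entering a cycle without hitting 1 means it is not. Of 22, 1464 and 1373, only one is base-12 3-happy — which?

1373

22: 22 → 1001 → 1672 → 1738 → 1001  — repeats 1001 (not base-12 3-happy)
1464: 1464 → 1008 → 343 → 415 → 1351 → 1136 → 1855 → 1344 → 793 → 342 → 288 → 8 → 512 → 755 → 1464  — repeats 1464 (not base-12 3-happy)
1373: 1373 → 1070 → 476 → 566 → 1366 → 1854 → 1217 → 762 → 368 → 736 → 190 → 1028 → 856 → 1520 → 1728 → 1  — reaches 1 (base-12 3-happy)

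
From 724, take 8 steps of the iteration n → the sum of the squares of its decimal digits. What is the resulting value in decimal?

58

724 → 7² + 2² + 4² = 69
69 → 6² + 9² = 117
117 → 1² + 1² + 7² = 51
51 → 5² + 1² = 26
26 → 2² + 6² = 40
40 → 4² + 0² = 16
16 → 1² + 6² = 37
37 → 3² + 7² = 58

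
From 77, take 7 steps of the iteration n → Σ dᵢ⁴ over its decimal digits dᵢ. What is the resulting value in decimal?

6725

77 → 7⁴ + 7⁴ = 4802
4802 → 4⁴ + 8⁴ + 0⁴ + 2⁴ = 4368
4368 → 4⁴ + 3⁴ + 6⁴ + 8⁴ = 5729
5729 → 5⁴ + 7⁴ + 2⁴ + 9⁴ = 9603
9603 → 9⁴ + 6⁴ + 0⁴ + 3⁴ = 7938
7938 → 7⁴ + 9⁴ + 3⁴ + 8⁴ = 13139
13139 → 1⁴ + 3⁴ + 1⁴ + 3⁴ + 9⁴ = 6725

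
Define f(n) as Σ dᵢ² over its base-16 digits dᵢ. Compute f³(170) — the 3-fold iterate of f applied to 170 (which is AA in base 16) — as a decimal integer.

170 = (10,10)_16 → 10² + 10² = 200
200 = (12,8)_16 → 12² + 8² = 208
208 = (13,0)_16 → 13² + 0² = 169

169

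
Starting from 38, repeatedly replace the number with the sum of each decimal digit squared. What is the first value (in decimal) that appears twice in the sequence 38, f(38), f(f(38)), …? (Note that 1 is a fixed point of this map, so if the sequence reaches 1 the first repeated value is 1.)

58

38 → 3² + 8² = 73
73 → 7² + 3² = 58
58 → 5² + 8² = 89
89 → 8² + 9² = 145
145 → 1² + 4² + 5² = 42
42 → 4² + 2² = 20
20 → 2² + 0² = 4
4 → 4² = 16
16 → 1² + 6² = 37
37 → 3² + 7² = 58  — 58 already appeared earlier.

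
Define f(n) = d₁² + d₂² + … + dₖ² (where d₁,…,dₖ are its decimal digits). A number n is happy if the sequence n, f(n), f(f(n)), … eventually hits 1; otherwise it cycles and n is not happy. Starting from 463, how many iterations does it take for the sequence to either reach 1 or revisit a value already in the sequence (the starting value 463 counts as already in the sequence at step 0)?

463 → 4² + 6² + 3² = 61
61 → 6² + 1² = 37
37 → 3² + 7² = 58
58 → 5² + 8² = 89
89 → 8² + 9² = 145
145 → 1² + 4² + 5² = 42
42 → 4² + 2² = 20
20 → 2² + 0² = 4
4 → 4² = 16
16 → 1² + 6² = 37  — 37 repeats.
That took 10 steps.

10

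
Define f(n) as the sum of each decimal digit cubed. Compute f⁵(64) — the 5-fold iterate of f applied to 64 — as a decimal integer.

64 → 6³ + 4³ = 216 + 64 = 280
280 → 2³ + 8³ + 0³ = 8 + 512 + 0 = 520
520 → 5³ + 2³ + 0³ = 125 + 8 + 0 = 133
133 → 1³ + 3³ + 3³ = 1 + 27 + 27 = 55
55 → 5³ + 5³ = 125 + 125 = 250

250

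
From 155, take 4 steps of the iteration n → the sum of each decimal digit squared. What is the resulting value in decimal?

16

155 → 1² + 5² + 5² = 51
51 → 5² + 1² = 26
26 → 2² + 6² = 40
40 → 4² + 0² = 16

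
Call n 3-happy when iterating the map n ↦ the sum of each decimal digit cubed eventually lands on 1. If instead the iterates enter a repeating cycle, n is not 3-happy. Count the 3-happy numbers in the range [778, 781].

1

778: 778 → 1198 → 1243 → 100 → 1  — 3-happy
779: 779 → 1415 → 191 → 731 → 371 → 371  — not 3-happy
780: 780 → 855 → 762 → 567 → 684 → 792 → 1080 → 513 → 153 → 153  — not 3-happy
781: 781 → 856 → 853 → 664 → 496 → 1009 → 730 → 370 → 370  — not 3-happy
3-happy: 778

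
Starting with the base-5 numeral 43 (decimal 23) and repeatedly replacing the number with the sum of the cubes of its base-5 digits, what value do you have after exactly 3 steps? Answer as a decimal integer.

9

23 = (4,3)_5 → 4³ + 3³ = 64 + 27 = 91
91 = (3,3,1)_5 → 3³ + 3³ + 1³ = 27 + 27 + 1 = 55
55 = (2,1,0)_5 → 2³ + 1³ + 0³ = 8 + 1 + 0 = 9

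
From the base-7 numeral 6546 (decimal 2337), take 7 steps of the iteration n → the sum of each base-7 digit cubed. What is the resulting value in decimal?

9

2337 = (6,5,4,6)_7 → 621
621 = (1,5,4,5)_7 → 315
315 = (6,3,0)_7 → 243
243 = (4,6,5)_7 → 405
405 = (1,1,1,6)_7 → 219
219 = (4,3,2)_7 → 99
99 = (2,0,1)_7 → 9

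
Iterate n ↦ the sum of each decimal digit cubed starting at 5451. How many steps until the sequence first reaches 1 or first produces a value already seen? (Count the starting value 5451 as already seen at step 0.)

3

5451 → 5³ + 4³ + 5³ + 1³ = 315
315 → 3³ + 1³ + 5³ = 153
153 → 1³ + 5³ + 3³ = 153  — 153 repeats.
That took 3 steps.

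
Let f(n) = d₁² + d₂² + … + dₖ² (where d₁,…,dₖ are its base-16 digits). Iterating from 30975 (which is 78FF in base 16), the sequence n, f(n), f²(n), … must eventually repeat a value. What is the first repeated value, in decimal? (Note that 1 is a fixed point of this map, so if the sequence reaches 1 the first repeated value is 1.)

169

30975 = (7,8,15,15)_16 → 7² + 8² + 15² + 15² = 49 + 64 + 225 + 225 = 563
563 = (2,3,3)_16 → 2² + 3² + 3² = 4 + 9 + 9 = 22
22 = (1,6)_16 → 1² + 6² = 1 + 36 = 37
37 = (2,5)_16 → 2² + 5² = 4 + 25 = 29
29 = (1,13)_16 → 1² + 13² = 1 + 169 = 170
170 = (10,10)_16 → 10² + 10² = 100 + 100 = 200
200 = (12,8)_16 → 12² + 8² = 144 + 64 = 208
208 = (13,0)_16 → 13² + 0² = 169 + 0 = 169
169 = (10,9)_16 → 10² + 9² = 100 + 81 = 181
181 = (11,5)_16 → 11² + 5² = 121 + 25 = 146
146 = (9,2)_16 → 9² + 2² = 81 + 4 = 85
85 = (5,5)_16 → 5² + 5² = 25 + 25 = 50
50 = (3,2)_16 → 3² + 2² = 9 + 4 = 13
13 = (13)_16 → 13² = 169  — 169 already appeared earlier.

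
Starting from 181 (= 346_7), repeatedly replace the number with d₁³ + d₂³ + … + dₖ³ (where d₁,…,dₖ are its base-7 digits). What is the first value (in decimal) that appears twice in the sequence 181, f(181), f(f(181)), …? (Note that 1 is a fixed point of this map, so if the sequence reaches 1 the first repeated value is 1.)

181 = (3,4,6)_7 → 307
307 = (6,1,6)_7 → 433
433 = (1,1,5,6)_7 → 343
343 = (1,0,0,0)_7 → 1  — reached the fixed point 1.
1 → 1, so 1 is the first repeated value.

1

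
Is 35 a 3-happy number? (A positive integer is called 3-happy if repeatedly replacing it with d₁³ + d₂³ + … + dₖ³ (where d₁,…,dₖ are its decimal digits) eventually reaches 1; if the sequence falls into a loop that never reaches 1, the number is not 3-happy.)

not 3-happy

35 → 3³ + 5³ = 152
152 → 1³ + 5³ + 2³ = 134
134 → 1³ + 3³ + 4³ = 92
92 → 9³ + 2³ = 737
737 → 7³ + 3³ + 7³ = 713
713 → 7³ + 1³ + 3³ = 371
371 → 3³ + 7³ + 1³ = 371  — 371 already seen; the sequence cycles without reaching 1.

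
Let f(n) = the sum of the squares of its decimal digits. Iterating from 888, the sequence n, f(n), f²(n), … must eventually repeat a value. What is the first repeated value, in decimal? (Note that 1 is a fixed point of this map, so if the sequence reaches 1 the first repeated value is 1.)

1

888 → 8² + 8² + 8² = 192
192 → 1² + 9² + 2² = 86
86 → 8² + 6² = 100
100 → 1² + 0² + 0² = 1  — reached the fixed point 1.
1 → 1, so 1 is the first repeated value.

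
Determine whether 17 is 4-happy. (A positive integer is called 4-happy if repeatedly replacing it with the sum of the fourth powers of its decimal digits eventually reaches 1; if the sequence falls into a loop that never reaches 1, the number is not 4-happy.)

not 4-happy

17 → 1⁴ + 7⁴ = 1 + 2401 = 2402
2402 → 2⁴ + 4⁴ + 0⁴ + 2⁴ = 16 + 256 + 0 + 16 = 288
288 → 2⁴ + 8⁴ + 8⁴ = 16 + 4096 + 4096 = 8208
8208 → 8⁴ + 2⁴ + 0⁴ + 8⁴ = 4096 + 16 + 0 + 4096 = 8208  — 8208 already seen; the sequence cycles without reaching 1.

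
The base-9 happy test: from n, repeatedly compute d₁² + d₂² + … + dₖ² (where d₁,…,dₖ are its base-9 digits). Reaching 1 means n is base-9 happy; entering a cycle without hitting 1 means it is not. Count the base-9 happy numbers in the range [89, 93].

89: 89 → 65 → 53 → 89  (repeats 89)
90: 90 → 2 → 4 → 16 → 50 → 50  (repeats 50)
91: 91 → 3 → 9 → 1  (reaches 1)
92: 92 → 6 → 36 → 16 → 50 → 50  (repeats 50)
93: 93 → 11 → 5 → 25 → 53 → 89 → 65 → 53  (repeats 53)
base-9 happy: 91

1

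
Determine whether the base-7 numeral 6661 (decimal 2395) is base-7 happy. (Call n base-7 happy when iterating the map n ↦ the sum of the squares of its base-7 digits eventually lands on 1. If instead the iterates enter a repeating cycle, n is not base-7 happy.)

not base-7 happy

2395 = (6,6,6,1)_7 → 6² + 6² + 6² + 1² = 36 + 36 + 36 + 1 = 109
109 = (2,1,4)_7 → 2² + 1² + 4² = 4 + 1 + 16 = 21
21 = (3,0)_7 → 3² + 0² = 9 + 0 = 9
9 = (1,2)_7 → 1² + 2² = 1 + 4 = 5
5 = (5)_7 → 5² = 25
25 = (3,4)_7 → 3² + 4² = 9 + 16 = 25  — 25 already seen; the sequence cycles without reaching 1.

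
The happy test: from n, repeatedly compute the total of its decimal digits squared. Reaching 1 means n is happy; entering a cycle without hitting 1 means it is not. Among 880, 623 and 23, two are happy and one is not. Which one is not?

880: 880 → 128 → 69 → 117 → 51 → 26 → 40 → 16 → 37 → 58 → 89 → 145 → 42 → 20 → 4 → 16  — repeats 16 (not happy)
623: 623 → 49 → 97 → 130 → 10 → 1  — reaches 1 (happy)
23: 23 → 13 → 10 → 1  — reaches 1 (happy)

880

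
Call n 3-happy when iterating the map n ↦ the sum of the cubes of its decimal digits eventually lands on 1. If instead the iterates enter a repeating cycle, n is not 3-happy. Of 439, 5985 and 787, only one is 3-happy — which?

787

439: 439 → 820 → 520 → 133 → 55 → 250 → 133  — repeats 133 (not 3-happy)
5985: 5985 → 1491 → 795 → 1197 → 1074 → 408 → 576 → 684 → 792 → 1080 → 513 → 153 → 153  — repeats 153 (not 3-happy)
787: 787 → 1198 → 1243 → 100 → 1  — reaches 1 (3-happy)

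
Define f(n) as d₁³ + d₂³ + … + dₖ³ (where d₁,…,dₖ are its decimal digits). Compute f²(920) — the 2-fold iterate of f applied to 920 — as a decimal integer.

920 → 737
737 → 713

713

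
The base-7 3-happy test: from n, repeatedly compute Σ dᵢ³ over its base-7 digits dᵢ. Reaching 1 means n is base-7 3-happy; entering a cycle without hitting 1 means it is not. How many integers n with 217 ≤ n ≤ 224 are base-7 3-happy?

217: 217 → 91 → 217  — not base-7 3-happy
218: 218 → 92 → 218  — not base-7 3-happy
219: 219 → 99 → 9 → 9  — not base-7 3-happy
220: 220 → 118 → 232 → 190 → 244 → 496 → 244  — not base-7 3-happy
221: 221 → 155 → 29 → 65 → 17 → 35 → 125 → 251 → 341 → 557 → 137 → 197 → 65  — not base-7 3-happy
222: 222 → 216 → 288 → 342 → 648 → 282 → 258 → 342  — not base-7 3-happy
223: 223 → 307 → 433 → 343 → 1  — base-7 3-happy
224: 224 → 128 → 80 → 92 → 218 → 92  — not base-7 3-happy
base-7 3-happy: 223

1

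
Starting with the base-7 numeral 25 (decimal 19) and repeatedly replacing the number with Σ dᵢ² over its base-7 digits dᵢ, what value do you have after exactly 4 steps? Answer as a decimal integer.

19 = (2,5)_7 → 2² + 5² = 4 + 25 = 29
29 = (4,1)_7 → 4² + 1² = 16 + 1 = 17
17 = (2,3)_7 → 2² + 3² = 4 + 9 = 13
13 = (1,6)_7 → 1² + 6² = 1 + 36 = 37

37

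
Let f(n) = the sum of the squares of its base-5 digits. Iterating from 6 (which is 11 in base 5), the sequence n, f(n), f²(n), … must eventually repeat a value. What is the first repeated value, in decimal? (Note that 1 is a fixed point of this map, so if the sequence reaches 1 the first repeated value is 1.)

6 = (1,1)_5 → 1² + 1² = 1 + 1 = 2
2 = (2)_5 → 2² = 4
4 = (4)_5 → 4² = 16
16 = (3,1)_5 → 3² + 1² = 9 + 1 = 10
10 = (2,0)_5 → 2² + 0² = 4 + 0 = 4  — 4 already appeared earlier.

4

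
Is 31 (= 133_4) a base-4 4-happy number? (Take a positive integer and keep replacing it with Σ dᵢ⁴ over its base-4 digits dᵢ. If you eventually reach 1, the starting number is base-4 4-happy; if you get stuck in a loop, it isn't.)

31 = (1,3,3)_4 → 1⁴ + 3⁴ + 3⁴ = 1 + 81 + 81 = 163
163 = (2,2,0,3)_4 → 2⁴ + 2⁴ + 0⁴ + 3⁴ = 16 + 16 + 0 + 81 = 113
113 = (1,3,0,1)_4 → 1⁴ + 3⁴ + 0⁴ + 1⁴ = 1 + 81 + 0 + 1 = 83
83 = (1,1,0,3)_4 → 1⁴ + 1⁴ + 0⁴ + 3⁴ = 1 + 1 + 0 + 81 = 83  — 83 already seen; the sequence cycles without reaching 1.

not base-4 4-happy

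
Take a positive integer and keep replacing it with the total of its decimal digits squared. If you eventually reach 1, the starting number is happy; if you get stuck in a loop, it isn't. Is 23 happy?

23 → 13
13 → 10
10 → 1  — reached 1.

happy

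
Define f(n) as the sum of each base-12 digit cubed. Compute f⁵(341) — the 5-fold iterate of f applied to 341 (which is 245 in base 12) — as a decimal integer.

341 = (2,4,5)_12 → 2³ + 4³ + 5³ = 197
197 = (1,4,5)_12 → 1³ + 4³ + 5³ = 190
190 = (1,3,10)_12 → 1³ + 3³ + 10³ = 1028
1028 = (7,1,8)_12 → 7³ + 1³ + 8³ = 856
856 = (5,11,4)_12 → 5³ + 11³ + 4³ = 1520

1520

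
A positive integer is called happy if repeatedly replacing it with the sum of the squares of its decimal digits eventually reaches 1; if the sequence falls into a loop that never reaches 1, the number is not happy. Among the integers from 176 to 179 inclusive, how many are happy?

1

176: 176 → 86 → 100 → 1  — happy
177: 177 → 99 → 162 → 41 → 17 → 50 → 25 → 29 → 85 → 89 → 145 → 42 → 20 → 4 → 16 → 37 → 58 → 89  — not happy
178: 178 → 114 → 18 → 65 → 61 → 37 → 58 → 89 → 145 → 42 → 20 → 4 → 16 → 37  — not happy
179: 179 → 131 → 11 → 2 → 4 → 16 → 37 → 58 → 89 → 145 → 42 → 20 → 4  — not happy
happy: 176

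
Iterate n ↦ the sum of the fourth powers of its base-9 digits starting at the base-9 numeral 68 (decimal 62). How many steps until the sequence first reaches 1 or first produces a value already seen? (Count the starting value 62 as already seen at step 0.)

13

62 = (6,8)_9 → 5392
5392 = (7,3,5,1)_9 → 3108
3108 = (4,2,3,3)_9 → 434
434 = (5,3,2)_9 → 722
722 = (8,8,2)_9 → 8208
8208 = (1,2,2,3,0)_9 → 114
114 = (1,3,6)_9 → 1378
1378 = (1,8,0,1)_9 → 4098
4098 = (5,5,5,3)_9 → 1956
1956 = (2,6,1,3)_9 → 1394
1394 = (1,8,1,8)_9 → 8194
8194 = (1,2,2,1,4)_9 → 290
290 = (3,5,2)_9 → 722  — 722 repeats.
That took 13 steps.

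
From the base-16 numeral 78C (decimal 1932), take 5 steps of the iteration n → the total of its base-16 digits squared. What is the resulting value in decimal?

1

1932 = (7,8,12)_16 → 7² + 8² + 12² = 257
257 = (1,0,1)_16 → 1² + 0² + 1² = 2
2 = (2)_16 → 2² = 4
4 = (4)_16 → 4² = 16
16 = (1,0)_16 → 1² + 0² = 1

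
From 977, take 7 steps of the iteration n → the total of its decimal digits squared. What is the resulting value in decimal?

977 → 9² + 7² + 7² = 81 + 49 + 49 = 179
179 → 1² + 7² + 9² = 1 + 49 + 81 = 131
131 → 1² + 3² + 1² = 1 + 9 + 1 = 11
11 → 1² + 1² = 1 + 1 = 2
2 → 2² = 4
4 → 4² = 16
16 → 1² + 6² = 1 + 36 = 37

37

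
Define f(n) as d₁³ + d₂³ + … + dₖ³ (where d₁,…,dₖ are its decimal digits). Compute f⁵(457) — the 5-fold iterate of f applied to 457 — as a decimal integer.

160

457 → 4³ + 5³ + 7³ = 532
532 → 5³ + 3³ + 2³ = 160
160 → 1³ + 6³ + 0³ = 217
217 → 2³ + 1³ + 7³ = 352
352 → 3³ + 5³ + 2³ = 160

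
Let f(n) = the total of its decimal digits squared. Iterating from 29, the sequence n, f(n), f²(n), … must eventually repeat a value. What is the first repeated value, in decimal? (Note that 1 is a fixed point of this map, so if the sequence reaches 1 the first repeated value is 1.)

29 → 2² + 9² = 85
85 → 8² + 5² = 89
89 → 8² + 9² = 145
145 → 1² + 4² + 5² = 42
42 → 4² + 2² = 20
20 → 2² + 0² = 4
4 → 4² = 16
16 → 1² + 6² = 37
37 → 3² + 7² = 58
58 → 5² + 8² = 89  — 89 already appeared earlier.

89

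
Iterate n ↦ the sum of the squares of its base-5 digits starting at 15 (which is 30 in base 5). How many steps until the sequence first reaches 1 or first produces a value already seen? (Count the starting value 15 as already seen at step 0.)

4

15 = (3,0)_5 → 3² + 0² = 9 + 0 = 9
9 = (1,4)_5 → 1² + 4² = 1 + 16 = 17
17 = (3,2)_5 → 3² + 2² = 9 + 4 = 13
13 = (2,3)_5 → 2² + 3² = 4 + 9 = 13  — 13 repeats.
That took 4 steps.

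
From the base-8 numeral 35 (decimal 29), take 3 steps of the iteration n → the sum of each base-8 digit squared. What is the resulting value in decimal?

29 = (3,5)_8 → 3² + 5² = 34
34 = (4,2)_8 → 4² + 2² = 20
20 = (2,4)_8 → 2² + 4² = 20

20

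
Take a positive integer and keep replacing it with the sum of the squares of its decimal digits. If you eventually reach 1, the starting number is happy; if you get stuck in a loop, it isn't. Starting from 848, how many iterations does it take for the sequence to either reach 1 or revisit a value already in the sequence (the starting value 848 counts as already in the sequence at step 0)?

14

848 → 8² + 4² + 8² = 144
144 → 1² + 4² + 4² = 33
33 → 3² + 3² = 18
18 → 1² + 8² = 65
65 → 6² + 5² = 61
61 → 6² + 1² = 37
37 → 3² + 7² = 58
58 → 5² + 8² = 89
89 → 8² + 9² = 145
145 → 1² + 4² + 5² = 42
42 → 4² + 2² = 20
20 → 2² + 0² = 4
4 → 4² = 16
16 → 1² + 6² = 37  — 37 repeats.
That took 14 steps.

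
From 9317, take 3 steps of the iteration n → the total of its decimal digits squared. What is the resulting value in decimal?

50

9317 → 9² + 3² + 1² + 7² = 140
140 → 1² + 4² + 0² = 17
17 → 1² + 7² = 50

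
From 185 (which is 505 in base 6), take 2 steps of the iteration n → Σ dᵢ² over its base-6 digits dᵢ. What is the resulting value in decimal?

9

185 = (5,0,5)_6 → 5² + 0² + 5² = 50
50 = (1,2,2)_6 → 1² + 2² + 2² = 9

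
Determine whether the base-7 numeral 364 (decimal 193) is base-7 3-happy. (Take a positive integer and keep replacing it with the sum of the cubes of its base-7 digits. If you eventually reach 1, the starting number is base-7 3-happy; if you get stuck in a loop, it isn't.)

base-7 3-happy

193 = (3,6,4)_7 → 307
307 = (6,1,6)_7 → 433
433 = (1,1,5,6)_7 → 343
343 = (1,0,0,0)_7 → 1  — reached 1.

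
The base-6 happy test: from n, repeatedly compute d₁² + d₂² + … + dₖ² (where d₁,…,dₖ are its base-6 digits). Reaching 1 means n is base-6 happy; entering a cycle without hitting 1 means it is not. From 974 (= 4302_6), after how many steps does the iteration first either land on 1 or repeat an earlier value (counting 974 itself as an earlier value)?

974 = (4,3,0,2)_6 → 4² + 3² + 0² + 2² = 29
29 = (4,5)_6 → 4² + 5² = 41
41 = (1,0,5)_6 → 1² + 0² + 5² = 26
26 = (4,2)_6 → 4² + 2² = 20
20 = (3,2)_6 → 3² + 2² = 13
13 = (2,1)_6 → 2² + 1² = 5
5 = (5)_6 → 5² = 25
25 = (4,1)_6 → 4² + 1² = 17
17 = (2,5)_6 → 2² + 5² = 29  — 29 repeats.
That took 9 steps.

9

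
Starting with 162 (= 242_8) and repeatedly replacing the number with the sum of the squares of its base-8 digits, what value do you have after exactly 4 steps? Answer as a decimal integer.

4

162 = (2,4,2)_8 → 24
24 = (3,0)_8 → 9
9 = (1,1)_8 → 2
2 = (2)_8 → 4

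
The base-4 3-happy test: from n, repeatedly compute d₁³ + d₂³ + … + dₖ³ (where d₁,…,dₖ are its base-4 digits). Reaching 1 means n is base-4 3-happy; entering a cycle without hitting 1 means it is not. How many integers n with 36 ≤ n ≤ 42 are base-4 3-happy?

2

36: 36 → 9 → 9  — not base-4 3-happy
37: 37 → 10 → 16 → 1  — base-4 3-happy
38: 38 → 17 → 2 → 8 → 8  — not base-4 3-happy
39: 39 → 36 → 9 → 9  — not base-4 3-happy
40: 40 → 16 → 1  — base-4 3-happy
41: 41 → 17 → 2 → 8 → 8  — not base-4 3-happy
42: 42 → 24 → 9 → 9  — not base-4 3-happy
base-4 3-happy: 37, 40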